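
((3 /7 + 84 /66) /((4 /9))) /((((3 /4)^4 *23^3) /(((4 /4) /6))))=4192 /25295193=0.00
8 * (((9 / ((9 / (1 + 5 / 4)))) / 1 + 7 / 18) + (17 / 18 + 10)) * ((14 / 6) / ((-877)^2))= 2282 / 6922161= 0.00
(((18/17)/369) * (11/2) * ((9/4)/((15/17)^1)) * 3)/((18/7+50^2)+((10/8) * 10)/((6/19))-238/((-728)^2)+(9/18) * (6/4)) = 2810808/59202474185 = 0.00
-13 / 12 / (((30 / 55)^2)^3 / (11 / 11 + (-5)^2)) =-299393809 / 279936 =-1069.51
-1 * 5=-5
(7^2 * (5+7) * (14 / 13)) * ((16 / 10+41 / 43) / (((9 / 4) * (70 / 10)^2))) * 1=40992 / 2795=14.67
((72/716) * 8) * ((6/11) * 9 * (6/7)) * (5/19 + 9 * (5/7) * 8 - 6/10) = 1585184256/9165695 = 172.95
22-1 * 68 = -46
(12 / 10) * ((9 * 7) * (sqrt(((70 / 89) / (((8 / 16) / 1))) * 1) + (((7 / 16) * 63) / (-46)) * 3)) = -250047 / 1840 + 756 * sqrt(3115) / 445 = -41.08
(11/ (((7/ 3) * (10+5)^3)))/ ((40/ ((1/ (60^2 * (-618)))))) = -11/ 700812000000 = -0.00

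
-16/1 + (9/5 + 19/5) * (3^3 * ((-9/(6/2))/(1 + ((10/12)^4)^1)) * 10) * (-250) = 1469633264/1921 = 765035.54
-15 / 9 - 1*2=-11 / 3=-3.67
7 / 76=0.09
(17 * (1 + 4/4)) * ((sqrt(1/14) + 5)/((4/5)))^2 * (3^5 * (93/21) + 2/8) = 64045375 * sqrt(14)/1568 + 4495985325/3136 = 1586497.78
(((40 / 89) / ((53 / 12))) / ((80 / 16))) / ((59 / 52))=4992 / 278303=0.02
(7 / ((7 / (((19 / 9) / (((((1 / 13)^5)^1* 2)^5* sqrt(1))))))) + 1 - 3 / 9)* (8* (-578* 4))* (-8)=619947958266139045010796667356016 / 9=68883106474015449445644070000000.00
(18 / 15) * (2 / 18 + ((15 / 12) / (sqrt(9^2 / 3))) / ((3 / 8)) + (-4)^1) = -14 / 3 + 4 * sqrt(3) / 9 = -3.90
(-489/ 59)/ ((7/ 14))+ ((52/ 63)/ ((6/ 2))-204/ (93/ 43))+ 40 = -70.62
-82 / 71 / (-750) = 41 / 26625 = 0.00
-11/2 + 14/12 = -13/3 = -4.33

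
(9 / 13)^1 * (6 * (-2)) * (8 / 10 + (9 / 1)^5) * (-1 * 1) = 31886892 / 65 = 490567.57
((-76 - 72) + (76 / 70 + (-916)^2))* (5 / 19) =29361818 / 133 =220765.55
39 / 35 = 1.11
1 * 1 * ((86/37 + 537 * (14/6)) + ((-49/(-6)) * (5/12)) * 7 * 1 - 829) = 1199183/2664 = 450.14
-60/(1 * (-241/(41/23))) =2460/5543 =0.44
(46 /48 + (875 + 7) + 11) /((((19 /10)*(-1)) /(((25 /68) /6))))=-2681875 /93024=-28.83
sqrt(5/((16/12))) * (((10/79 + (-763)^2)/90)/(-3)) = -45991361 * sqrt(15)/42660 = -4175.43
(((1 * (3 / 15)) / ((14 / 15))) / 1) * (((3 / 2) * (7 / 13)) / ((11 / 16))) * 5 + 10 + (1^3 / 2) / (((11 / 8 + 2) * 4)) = 43613 / 3861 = 11.30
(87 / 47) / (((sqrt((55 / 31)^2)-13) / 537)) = -16647 / 188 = -88.55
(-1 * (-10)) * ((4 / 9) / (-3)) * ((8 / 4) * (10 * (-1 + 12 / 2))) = -4000 / 27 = -148.15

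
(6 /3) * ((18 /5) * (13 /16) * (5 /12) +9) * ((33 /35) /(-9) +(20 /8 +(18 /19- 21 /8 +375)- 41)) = 582288137 /85120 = 6840.79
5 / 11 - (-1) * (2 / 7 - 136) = -10415 / 77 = -135.26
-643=-643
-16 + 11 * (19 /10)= 49 /10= 4.90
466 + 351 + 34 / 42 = 17174 / 21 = 817.81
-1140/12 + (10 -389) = -474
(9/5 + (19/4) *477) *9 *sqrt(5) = 408159 *sqrt(5)/20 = 45633.56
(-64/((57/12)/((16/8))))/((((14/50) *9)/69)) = -294400/399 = -737.84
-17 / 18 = -0.94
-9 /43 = -0.21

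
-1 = -1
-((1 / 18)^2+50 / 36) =-451 / 324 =-1.39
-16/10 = -8/5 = -1.60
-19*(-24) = 456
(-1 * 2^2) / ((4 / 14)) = -14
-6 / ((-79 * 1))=6 / 79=0.08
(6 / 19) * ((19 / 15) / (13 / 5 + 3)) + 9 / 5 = 131 / 70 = 1.87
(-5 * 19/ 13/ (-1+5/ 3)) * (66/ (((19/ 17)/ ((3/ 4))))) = -25245/ 52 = -485.48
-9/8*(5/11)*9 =-405/88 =-4.60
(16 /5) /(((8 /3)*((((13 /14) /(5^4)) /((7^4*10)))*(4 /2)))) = 126052500 /13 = 9696346.15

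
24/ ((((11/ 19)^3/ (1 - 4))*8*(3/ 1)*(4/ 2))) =-20577/ 2662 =-7.73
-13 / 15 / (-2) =13 / 30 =0.43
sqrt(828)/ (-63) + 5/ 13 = 5/ 13 -2*sqrt(23)/ 21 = -0.07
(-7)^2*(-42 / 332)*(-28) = 14406 / 83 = 173.57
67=67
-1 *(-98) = 98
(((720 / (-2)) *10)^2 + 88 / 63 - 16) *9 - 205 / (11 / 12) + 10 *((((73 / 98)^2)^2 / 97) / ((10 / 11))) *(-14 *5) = 819949048715424035 / 7029763048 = 116639642.49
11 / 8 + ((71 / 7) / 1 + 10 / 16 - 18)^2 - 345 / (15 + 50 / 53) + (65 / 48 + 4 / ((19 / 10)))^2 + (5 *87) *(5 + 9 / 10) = 17980319523877 / 6887672064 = 2610.51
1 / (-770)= -1 / 770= -0.00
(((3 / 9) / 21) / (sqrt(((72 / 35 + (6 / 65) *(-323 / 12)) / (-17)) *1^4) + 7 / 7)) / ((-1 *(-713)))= 2210 / 96774777- sqrt(6017830) / 677423439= 0.00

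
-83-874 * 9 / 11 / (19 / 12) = -5881 / 11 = -534.64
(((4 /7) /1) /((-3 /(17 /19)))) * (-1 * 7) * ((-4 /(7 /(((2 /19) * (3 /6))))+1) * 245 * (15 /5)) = 307020 /361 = 850.47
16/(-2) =-8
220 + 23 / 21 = 4643 / 21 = 221.10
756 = 756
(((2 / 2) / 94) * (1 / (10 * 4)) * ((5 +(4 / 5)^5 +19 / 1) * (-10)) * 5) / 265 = -9503 / 7784375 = -0.00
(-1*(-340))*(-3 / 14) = -510 / 7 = -72.86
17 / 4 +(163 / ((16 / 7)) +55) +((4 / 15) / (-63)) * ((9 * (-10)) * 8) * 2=45917 / 336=136.66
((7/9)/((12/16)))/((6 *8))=7/324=0.02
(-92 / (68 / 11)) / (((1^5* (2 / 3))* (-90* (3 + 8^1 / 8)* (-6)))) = -0.01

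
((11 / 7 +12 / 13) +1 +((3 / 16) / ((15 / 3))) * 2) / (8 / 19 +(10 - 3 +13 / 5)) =246867 / 693056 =0.36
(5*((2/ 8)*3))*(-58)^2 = 12615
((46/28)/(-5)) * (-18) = 207/35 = 5.91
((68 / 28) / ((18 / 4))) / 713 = 34 / 44919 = 0.00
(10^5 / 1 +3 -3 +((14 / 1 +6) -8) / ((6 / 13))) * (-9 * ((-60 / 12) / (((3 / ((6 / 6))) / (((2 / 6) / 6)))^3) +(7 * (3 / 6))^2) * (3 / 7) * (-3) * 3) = 10719058453 / 252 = 42535946.24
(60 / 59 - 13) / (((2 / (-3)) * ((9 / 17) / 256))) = 1538432 / 177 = 8691.71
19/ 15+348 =5239/ 15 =349.27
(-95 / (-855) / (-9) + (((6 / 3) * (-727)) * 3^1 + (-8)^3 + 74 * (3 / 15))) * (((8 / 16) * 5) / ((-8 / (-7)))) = -13775867 / 1296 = -10629.53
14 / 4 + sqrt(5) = sqrt(5) + 7 / 2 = 5.74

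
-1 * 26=-26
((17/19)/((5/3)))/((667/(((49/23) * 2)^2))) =489804/33520085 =0.01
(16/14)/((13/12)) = 96/91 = 1.05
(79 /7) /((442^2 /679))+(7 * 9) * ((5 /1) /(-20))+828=39673018 /48841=812.29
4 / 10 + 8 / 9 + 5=6.29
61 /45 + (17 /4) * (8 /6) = 7.02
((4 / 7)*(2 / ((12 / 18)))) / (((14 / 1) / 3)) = 18 / 49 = 0.37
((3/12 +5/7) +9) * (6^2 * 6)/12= 2511/14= 179.36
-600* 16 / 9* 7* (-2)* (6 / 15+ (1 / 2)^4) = 20720 / 3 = 6906.67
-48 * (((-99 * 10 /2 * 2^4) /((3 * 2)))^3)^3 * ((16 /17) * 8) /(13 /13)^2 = 74750927874450845073408000000000 /17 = 4397113404379461474906353000000.00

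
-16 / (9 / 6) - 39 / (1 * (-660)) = -7001 / 660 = -10.61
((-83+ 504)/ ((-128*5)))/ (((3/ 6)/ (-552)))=29049/ 40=726.22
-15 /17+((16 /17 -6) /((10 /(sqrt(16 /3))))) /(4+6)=-15 /17 -86*sqrt(3) /1275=-1.00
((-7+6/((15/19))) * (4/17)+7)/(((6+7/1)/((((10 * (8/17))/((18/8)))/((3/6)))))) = 77696/33813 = 2.30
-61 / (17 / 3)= -183 / 17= -10.76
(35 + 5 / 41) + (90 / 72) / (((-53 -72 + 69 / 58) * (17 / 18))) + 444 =2398027083 / 5005157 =479.11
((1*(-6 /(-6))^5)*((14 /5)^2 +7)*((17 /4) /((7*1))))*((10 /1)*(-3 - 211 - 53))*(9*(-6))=6495309 /5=1299061.80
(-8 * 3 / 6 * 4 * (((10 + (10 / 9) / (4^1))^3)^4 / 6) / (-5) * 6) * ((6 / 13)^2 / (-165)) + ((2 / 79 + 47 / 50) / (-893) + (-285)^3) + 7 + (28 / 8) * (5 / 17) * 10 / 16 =-1935246697377077986457670037797871 / 335827071674391336811200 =-5762628628.26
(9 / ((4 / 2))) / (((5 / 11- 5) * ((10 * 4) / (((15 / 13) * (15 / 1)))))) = -891 / 2080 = -0.43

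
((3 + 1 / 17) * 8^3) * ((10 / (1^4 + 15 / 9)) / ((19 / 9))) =898560 / 323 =2781.92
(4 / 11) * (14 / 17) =56 / 187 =0.30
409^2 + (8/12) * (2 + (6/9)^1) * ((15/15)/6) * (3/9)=13549769/81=167281.10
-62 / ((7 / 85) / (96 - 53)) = -226610 / 7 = -32372.86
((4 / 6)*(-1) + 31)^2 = 920.11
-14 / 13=-1.08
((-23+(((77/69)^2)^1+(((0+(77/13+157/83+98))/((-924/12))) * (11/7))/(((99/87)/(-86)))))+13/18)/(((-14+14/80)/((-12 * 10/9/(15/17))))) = 713839113716320/4593616946919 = 155.40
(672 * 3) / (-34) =-1008 / 17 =-59.29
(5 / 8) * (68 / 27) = 85 / 54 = 1.57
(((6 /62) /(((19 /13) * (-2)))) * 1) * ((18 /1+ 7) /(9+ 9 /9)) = -0.08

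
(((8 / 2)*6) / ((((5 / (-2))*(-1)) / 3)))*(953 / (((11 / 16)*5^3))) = 2195712 / 6875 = 319.38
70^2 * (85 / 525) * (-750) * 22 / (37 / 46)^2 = -27698440000 / 1369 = -20232607.74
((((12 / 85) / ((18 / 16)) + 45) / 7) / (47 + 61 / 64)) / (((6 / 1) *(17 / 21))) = 368224 / 13304115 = 0.03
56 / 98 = 4 / 7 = 0.57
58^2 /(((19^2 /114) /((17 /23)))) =343128 /437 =785.19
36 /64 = 9 /16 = 0.56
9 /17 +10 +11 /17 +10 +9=513 /17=30.18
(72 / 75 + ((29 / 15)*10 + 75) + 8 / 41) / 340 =293627 / 1045500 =0.28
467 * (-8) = -3736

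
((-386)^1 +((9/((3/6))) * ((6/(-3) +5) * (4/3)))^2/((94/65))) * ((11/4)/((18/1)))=826859/1692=488.69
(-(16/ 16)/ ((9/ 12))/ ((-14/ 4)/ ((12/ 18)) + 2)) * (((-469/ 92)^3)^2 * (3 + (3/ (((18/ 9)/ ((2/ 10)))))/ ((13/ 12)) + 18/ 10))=117065720241807491/ 3202312350848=36556.62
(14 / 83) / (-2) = -7 / 83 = -0.08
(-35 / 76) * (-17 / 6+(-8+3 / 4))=4235 / 912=4.64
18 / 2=9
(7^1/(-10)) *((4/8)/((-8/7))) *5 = 49/32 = 1.53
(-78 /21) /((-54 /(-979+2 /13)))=-12725 /189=-67.33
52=52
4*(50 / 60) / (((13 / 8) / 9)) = 240 / 13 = 18.46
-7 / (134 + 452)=-7 / 586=-0.01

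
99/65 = 1.52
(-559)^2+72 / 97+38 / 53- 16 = 1606390067 / 5141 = 312466.46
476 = 476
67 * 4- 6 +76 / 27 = 7150 / 27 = 264.81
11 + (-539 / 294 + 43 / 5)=17.77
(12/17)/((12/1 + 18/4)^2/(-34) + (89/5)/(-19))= -9120/115559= -0.08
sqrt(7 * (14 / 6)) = 7 * sqrt(3) / 3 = 4.04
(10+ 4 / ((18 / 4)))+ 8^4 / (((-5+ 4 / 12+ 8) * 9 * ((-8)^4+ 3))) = 10.92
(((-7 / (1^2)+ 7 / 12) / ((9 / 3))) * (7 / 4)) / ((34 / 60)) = -6.61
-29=-29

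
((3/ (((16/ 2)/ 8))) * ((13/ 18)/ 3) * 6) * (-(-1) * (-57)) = -247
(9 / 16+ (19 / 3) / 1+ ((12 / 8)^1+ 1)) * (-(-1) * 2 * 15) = 281.88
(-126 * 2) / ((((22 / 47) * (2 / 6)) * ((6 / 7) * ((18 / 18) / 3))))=-62181 / 11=-5652.82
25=25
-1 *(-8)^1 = 8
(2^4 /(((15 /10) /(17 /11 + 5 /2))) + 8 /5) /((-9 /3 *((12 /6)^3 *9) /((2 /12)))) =-923 /26730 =-0.03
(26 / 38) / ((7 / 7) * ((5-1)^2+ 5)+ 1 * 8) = 13 / 551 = 0.02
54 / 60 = 9 / 10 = 0.90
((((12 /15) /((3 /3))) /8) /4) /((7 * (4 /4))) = 0.00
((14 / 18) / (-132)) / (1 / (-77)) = 0.45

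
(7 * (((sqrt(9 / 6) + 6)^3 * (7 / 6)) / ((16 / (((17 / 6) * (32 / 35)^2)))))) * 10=9928 * sqrt(6) / 15 + 14688 / 5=4558.84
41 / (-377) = -41 / 377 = -0.11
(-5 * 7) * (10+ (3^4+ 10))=-3535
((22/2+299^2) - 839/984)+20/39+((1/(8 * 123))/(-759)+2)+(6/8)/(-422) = 183175146067943/2048626008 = 89413.66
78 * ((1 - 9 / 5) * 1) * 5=-312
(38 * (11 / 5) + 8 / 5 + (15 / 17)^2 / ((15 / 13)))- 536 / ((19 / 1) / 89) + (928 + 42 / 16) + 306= -260984397 / 219640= -1188.24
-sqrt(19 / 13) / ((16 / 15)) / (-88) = 15*sqrt(247) / 18304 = 0.01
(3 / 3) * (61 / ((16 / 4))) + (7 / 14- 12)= 15 / 4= 3.75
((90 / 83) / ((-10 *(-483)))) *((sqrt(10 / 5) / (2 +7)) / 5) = sqrt(2) / 200445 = 0.00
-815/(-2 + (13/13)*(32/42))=17115/26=658.27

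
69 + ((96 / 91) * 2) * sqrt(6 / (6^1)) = 6471 / 91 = 71.11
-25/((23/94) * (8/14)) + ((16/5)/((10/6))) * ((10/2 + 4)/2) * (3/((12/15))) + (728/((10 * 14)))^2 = -137269/1150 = -119.36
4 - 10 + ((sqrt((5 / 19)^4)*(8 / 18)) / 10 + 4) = -6488 / 3249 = -2.00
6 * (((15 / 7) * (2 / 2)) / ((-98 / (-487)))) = 21915 / 343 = 63.89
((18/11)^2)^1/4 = 81/121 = 0.67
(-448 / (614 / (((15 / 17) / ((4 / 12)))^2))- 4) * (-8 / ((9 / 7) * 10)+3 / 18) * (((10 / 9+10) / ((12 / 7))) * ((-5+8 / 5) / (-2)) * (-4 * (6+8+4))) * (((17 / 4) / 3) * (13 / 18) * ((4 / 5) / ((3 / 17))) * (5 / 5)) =-51280222084 / 3357045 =-15275.41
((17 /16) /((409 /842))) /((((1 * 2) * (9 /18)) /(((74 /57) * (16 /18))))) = 529618 /209817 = 2.52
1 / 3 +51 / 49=202 / 147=1.37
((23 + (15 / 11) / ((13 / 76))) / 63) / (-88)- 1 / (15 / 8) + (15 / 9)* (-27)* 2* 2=-715649057 / 3963960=-180.54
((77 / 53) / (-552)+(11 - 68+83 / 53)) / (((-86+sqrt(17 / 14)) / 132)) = 86.19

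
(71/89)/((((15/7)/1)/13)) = 6461/1335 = 4.84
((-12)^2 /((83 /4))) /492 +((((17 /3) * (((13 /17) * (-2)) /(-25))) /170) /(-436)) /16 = 2134611761 /151338216000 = 0.01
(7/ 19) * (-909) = -6363/ 19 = -334.89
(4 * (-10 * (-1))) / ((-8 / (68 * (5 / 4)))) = -425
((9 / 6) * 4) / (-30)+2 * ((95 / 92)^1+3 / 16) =2061 / 920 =2.24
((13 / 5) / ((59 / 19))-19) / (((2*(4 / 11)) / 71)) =-2092299 / 1180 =-1773.13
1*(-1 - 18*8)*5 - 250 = -975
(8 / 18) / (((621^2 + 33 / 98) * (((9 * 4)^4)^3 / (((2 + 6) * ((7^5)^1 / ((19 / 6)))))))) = 823543 / 79745199799383274011623424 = 0.00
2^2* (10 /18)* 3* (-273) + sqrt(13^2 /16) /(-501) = -3647293 /2004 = -1820.01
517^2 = 267289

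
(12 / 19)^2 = 144 / 361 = 0.40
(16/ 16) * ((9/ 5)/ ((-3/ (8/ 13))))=-24/ 65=-0.37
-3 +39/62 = -147/62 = -2.37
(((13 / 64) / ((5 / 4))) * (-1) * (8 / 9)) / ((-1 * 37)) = 13 / 3330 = 0.00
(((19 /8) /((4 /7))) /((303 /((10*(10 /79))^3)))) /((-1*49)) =-593750 /1045735719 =-0.00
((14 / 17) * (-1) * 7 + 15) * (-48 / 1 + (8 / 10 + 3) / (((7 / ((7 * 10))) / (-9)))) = -61230 / 17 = -3601.76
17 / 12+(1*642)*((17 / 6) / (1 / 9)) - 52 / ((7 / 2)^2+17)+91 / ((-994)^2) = 10398073279 / 635166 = 16370.64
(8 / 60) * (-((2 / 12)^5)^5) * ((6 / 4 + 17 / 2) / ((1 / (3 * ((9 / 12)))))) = -1 / 9476762676643233792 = -0.00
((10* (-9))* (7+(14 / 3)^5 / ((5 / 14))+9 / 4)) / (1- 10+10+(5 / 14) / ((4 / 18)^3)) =-1689133544 / 101439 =-16651.72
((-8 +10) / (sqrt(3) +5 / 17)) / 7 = -85 / 2947 +289 *sqrt(3) / 2947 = 0.14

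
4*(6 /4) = 6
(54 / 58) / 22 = 27 / 638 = 0.04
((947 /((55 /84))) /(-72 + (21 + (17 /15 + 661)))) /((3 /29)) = 2306892 /100837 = 22.88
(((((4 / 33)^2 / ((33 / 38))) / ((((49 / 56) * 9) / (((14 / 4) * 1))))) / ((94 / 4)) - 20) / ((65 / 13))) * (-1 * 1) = 304022156 / 76006755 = 4.00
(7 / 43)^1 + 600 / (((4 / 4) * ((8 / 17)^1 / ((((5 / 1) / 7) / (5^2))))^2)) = 40025 / 16856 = 2.37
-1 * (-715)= 715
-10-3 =-13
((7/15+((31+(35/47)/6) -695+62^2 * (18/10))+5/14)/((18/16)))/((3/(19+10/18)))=36249.61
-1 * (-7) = 7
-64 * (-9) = 576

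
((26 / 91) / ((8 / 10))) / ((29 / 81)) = 405 / 406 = 1.00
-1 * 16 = -16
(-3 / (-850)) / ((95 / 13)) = 39 / 80750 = 0.00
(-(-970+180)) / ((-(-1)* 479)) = 790 / 479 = 1.65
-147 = -147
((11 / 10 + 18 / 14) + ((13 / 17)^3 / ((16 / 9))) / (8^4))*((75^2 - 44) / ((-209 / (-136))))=150050128554923 / 17318174720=8664.32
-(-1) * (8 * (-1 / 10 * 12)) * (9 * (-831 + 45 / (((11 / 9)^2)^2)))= 70056.09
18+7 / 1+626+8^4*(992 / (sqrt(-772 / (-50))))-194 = 457+10158080*sqrt(386) / 193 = 1034522.32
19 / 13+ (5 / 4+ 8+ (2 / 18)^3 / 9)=3654529 / 341172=10.71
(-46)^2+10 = 2126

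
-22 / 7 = -3.14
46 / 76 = 23 / 38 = 0.61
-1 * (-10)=10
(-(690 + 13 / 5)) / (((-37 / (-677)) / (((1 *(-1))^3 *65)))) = 30477863 / 37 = 823726.03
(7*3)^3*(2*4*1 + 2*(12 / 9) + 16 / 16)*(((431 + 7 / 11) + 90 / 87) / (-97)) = -14912586990 / 30943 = -481937.34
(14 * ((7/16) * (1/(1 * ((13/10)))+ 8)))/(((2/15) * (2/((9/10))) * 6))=25137/832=30.21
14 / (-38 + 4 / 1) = -7 / 17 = -0.41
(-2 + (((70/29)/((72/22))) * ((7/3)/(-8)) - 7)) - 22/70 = -4178453/438480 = -9.53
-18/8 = -9/4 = -2.25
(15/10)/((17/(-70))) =-6.18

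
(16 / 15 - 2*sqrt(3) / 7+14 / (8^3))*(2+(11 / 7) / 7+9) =231055 / 18816 - 1100*sqrt(3) / 343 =6.73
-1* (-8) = 8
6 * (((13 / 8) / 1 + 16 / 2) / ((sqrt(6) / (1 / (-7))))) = -11 * sqrt(6) / 8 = -3.37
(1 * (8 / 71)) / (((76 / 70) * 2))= 70 / 1349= 0.05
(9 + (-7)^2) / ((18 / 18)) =58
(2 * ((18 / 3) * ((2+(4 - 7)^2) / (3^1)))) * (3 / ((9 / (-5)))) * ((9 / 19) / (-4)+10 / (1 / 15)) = -208835 / 19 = -10991.32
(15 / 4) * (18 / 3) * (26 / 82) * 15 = 8775 / 82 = 107.01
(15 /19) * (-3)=-45 /19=-2.37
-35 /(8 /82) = -1435 /4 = -358.75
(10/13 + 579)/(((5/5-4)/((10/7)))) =-75370/273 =-276.08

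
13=13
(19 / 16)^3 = 6859 / 4096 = 1.67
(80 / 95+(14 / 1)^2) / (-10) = -374 / 19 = -19.68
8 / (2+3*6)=2 / 5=0.40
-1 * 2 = -2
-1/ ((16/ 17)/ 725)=-12325/ 16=-770.31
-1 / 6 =-0.17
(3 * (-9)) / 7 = -27 / 7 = -3.86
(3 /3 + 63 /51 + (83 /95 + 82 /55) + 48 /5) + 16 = 536501 /17765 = 30.20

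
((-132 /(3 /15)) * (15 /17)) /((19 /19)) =-9900 /17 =-582.35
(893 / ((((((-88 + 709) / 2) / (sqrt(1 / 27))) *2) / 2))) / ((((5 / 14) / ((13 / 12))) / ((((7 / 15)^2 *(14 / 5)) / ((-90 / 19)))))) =-529590971 *sqrt(3) / 4244146875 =-0.22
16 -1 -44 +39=10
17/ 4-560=-2223/ 4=-555.75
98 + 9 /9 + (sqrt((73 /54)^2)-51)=2665 /54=49.35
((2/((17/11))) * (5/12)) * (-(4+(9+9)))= -605/51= -11.86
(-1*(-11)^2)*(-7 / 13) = 847 / 13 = 65.15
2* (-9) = -18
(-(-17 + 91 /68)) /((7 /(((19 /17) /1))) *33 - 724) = -20235 /668372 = -0.03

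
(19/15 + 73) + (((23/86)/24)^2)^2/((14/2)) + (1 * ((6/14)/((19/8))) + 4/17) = 74.68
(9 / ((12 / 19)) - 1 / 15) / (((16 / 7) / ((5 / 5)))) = 5957 / 960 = 6.21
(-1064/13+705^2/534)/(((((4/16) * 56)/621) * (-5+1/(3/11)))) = -3659645529/129584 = -28241.49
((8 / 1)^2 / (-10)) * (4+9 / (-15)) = -544 / 25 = -21.76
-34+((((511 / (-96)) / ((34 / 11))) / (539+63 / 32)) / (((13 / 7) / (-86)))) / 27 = -1504910179 / 44269173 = -33.99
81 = 81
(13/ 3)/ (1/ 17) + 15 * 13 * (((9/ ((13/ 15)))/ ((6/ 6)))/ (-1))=-5854/ 3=-1951.33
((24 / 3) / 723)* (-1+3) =16 / 723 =0.02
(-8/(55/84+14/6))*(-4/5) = 2688/1255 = 2.14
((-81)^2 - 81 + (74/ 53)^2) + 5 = 18221841/ 2809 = 6486.95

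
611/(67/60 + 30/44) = 403260/1187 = 339.73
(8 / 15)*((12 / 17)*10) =64 / 17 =3.76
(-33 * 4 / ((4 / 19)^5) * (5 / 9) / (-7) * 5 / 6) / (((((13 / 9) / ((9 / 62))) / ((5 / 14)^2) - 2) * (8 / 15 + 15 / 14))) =2298129384375 / 13279503872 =173.06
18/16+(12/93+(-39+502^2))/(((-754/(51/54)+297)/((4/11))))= -4222982849/23250744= -181.63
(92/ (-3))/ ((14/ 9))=-138/ 7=-19.71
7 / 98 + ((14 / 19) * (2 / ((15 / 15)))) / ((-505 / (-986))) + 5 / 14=222041 / 67165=3.31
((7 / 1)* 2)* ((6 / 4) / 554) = 21 / 554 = 0.04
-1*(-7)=7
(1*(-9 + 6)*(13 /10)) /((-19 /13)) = 507 /190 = 2.67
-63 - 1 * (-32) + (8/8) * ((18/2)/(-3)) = -34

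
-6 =-6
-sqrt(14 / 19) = -sqrt(266) / 19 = -0.86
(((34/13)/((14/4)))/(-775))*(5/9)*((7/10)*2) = -68/90675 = -0.00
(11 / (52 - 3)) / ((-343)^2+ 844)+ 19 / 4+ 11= 365787935 / 23224628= 15.75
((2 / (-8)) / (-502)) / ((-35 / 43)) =-43 / 70280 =-0.00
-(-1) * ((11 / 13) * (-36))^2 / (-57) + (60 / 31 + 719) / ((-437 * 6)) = -227396597 / 13736658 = -16.55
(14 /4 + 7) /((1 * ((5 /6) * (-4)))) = -3.15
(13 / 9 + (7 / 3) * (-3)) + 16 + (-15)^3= -30281 / 9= -3364.56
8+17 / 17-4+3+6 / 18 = 25 / 3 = 8.33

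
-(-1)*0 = 0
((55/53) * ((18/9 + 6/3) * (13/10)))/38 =0.14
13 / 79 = 0.16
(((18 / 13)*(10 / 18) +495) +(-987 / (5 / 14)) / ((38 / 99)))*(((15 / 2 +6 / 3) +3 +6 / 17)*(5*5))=-476077460 / 221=-2154196.65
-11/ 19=-0.58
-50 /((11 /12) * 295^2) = -0.00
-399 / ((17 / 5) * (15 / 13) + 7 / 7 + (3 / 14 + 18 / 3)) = -72618 / 2027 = -35.83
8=8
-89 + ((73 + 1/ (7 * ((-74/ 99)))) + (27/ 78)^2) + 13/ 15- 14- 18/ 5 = -86153489/ 2626260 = -32.80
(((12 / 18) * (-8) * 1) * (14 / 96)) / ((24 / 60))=-1.94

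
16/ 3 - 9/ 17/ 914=248581/ 46614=5.33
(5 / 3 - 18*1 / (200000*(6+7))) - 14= -48100027 / 3900000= -12.33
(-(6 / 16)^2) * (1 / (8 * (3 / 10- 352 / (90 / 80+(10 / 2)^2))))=855 / 640768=0.00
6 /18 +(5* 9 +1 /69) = 1043 /23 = 45.35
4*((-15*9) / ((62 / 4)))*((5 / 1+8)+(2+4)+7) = -28080 / 31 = -905.81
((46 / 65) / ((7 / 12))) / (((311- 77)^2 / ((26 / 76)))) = 23 / 3034395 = 0.00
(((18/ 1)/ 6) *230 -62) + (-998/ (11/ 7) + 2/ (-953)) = -74356/ 10483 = -7.09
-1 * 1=-1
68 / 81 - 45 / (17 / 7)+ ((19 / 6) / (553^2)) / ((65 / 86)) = -484197718012 / 27371434545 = -17.69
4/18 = 2/9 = 0.22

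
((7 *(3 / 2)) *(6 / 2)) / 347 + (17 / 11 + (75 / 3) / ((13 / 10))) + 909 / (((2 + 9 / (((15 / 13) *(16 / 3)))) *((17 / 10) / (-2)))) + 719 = 201424908829 / 467330578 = 431.01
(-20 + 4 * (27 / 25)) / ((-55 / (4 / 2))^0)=-15.68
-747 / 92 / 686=-747 / 63112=-0.01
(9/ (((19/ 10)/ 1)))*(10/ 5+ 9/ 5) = 18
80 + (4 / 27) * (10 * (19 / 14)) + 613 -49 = 122096 / 189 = 646.01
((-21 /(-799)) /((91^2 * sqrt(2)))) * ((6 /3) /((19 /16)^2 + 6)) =768 * sqrt(2) /1793076649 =0.00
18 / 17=1.06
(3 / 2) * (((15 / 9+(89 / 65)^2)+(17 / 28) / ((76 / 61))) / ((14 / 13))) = 108665639 / 19364800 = 5.61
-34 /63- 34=-2176 /63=-34.54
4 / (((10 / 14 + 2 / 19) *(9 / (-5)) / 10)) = -26600 / 981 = -27.12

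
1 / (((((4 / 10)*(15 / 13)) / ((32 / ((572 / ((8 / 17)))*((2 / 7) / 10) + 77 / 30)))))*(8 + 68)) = 455 / 18601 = 0.02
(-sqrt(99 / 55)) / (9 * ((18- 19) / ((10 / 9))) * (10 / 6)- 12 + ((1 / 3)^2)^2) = 486 * sqrt(5) / 20645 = 0.05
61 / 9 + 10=16.78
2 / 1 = 2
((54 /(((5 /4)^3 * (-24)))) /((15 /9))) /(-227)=432 /141875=0.00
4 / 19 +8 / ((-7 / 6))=-884 / 133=-6.65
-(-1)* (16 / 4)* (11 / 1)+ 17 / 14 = 633 / 14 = 45.21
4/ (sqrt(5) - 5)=-1 - sqrt(5)/ 5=-1.45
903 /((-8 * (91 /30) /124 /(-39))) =179955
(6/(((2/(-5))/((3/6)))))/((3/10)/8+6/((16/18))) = -200/181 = -1.10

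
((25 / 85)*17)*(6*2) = 60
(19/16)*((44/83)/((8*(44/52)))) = 247/2656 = 0.09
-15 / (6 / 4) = -10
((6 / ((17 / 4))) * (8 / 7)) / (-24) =-8 / 119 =-0.07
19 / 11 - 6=-47 / 11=-4.27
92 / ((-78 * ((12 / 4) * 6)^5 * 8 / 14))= -161 / 147386304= -0.00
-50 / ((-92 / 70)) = 38.04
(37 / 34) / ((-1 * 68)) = -37 / 2312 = -0.02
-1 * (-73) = 73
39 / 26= 3 / 2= 1.50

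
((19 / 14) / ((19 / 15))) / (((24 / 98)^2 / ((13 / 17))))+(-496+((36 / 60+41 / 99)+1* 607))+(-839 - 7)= -193969037 / 269280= -720.32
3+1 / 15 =46 / 15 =3.07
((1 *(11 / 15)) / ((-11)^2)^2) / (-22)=-1 / 439230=-0.00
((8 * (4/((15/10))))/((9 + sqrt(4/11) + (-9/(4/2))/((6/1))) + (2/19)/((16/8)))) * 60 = 675220480/4356667 - 14786560 * sqrt(11)/4356667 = 143.73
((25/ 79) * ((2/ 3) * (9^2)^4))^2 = 514727830236622500/ 6241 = 82475217150556.40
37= 37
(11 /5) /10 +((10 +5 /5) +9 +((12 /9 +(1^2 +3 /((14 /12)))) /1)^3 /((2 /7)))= 14327864 /33075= 433.19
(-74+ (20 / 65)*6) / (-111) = 938 / 1443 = 0.65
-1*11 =-11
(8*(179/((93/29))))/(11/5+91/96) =6644480/46841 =141.85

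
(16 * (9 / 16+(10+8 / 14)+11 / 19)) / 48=24925 / 6384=3.90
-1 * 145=-145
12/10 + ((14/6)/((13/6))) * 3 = 288/65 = 4.43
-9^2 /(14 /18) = -729 /7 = -104.14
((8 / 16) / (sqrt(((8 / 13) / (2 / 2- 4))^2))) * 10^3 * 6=14625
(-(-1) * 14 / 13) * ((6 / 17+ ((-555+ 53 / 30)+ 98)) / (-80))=1623923 / 265200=6.12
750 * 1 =750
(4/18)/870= 1/3915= 0.00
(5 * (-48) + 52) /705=-4 /15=-0.27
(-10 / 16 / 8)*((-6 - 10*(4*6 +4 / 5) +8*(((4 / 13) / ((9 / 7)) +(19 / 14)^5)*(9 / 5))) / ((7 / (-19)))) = -39.07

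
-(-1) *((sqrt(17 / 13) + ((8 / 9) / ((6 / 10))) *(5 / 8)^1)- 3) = -56 / 27 + sqrt(221) / 13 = -0.93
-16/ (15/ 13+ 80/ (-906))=-94224/ 6275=-15.02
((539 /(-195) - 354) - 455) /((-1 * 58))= 14.00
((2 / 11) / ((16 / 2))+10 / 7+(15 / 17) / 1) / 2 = 1.17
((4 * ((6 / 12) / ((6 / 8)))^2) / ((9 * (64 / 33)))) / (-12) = -11 / 1296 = -0.01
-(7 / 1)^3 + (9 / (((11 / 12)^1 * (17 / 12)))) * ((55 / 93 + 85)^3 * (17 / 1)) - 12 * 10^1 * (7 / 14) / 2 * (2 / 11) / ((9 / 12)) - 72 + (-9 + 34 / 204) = 145254353124677 / 1966206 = 73875450.04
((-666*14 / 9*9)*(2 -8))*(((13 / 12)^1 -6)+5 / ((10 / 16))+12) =843822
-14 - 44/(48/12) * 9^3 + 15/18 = -48193/6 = -8032.17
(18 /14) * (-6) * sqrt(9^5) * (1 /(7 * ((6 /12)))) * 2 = -52488 /49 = -1071.18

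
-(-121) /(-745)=-121 /745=-0.16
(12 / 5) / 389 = 12 / 1945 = 0.01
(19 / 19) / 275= 1 / 275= 0.00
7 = 7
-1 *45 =-45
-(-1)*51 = 51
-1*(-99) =99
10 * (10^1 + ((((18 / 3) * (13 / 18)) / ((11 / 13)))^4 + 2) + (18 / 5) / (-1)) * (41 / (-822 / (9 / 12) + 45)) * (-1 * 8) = 2708271260272 / 1246402971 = 2172.87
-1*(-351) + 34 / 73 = 351.47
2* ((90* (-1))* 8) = -1440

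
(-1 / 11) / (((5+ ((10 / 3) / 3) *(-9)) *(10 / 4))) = 2 / 275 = 0.01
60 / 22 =30 / 11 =2.73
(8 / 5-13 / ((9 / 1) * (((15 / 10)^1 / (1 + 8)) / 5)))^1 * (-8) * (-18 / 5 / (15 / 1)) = -10016 / 125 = -80.13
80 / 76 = 20 / 19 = 1.05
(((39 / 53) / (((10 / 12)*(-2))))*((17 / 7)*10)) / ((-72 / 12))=663 / 371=1.79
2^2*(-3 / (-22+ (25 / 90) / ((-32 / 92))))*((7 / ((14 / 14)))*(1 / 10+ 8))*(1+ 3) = 279936 / 2345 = 119.38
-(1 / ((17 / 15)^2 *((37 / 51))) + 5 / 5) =-1304 / 629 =-2.07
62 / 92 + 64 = 2975 / 46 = 64.67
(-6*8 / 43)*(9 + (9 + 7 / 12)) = -892 / 43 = -20.74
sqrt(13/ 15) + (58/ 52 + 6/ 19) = sqrt(195)/ 15 + 707/ 494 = 2.36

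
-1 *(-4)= 4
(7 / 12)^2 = 49 / 144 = 0.34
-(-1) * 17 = 17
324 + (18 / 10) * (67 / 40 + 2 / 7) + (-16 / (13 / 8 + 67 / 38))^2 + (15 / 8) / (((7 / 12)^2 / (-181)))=-67321203109 / 103968200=-647.52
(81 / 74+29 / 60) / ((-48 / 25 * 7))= -17515 / 149184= -0.12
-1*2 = -2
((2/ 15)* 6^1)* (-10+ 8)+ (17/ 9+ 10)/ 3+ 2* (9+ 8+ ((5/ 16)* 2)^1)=20311/ 540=37.61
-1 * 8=-8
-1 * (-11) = 11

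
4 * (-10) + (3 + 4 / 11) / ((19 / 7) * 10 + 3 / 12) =-336444 / 8437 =-39.88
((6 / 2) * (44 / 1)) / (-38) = -66 / 19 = -3.47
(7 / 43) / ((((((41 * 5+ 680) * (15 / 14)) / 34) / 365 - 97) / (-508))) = 123563888 / 144819743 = 0.85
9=9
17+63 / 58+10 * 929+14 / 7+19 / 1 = 9329.09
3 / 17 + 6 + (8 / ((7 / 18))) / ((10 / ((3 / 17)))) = 3891 / 595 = 6.54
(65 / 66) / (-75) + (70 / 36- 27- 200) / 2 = -24759 / 220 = -112.54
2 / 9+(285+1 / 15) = 12838 / 45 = 285.29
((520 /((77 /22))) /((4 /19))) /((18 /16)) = 39520 /63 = 627.30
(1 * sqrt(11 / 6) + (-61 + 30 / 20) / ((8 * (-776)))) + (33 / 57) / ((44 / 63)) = 197813 / 235904 + sqrt(66) / 6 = 2.19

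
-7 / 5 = -1.40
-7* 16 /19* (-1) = 112 /19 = 5.89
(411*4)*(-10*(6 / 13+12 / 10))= -27315.69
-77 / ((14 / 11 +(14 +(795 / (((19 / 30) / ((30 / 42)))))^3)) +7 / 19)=-1992683539 / 18653823264152387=-0.00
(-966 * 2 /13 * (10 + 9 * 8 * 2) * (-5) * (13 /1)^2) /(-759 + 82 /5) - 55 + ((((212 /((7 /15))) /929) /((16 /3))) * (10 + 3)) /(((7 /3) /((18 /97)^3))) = -4025820177912895585 /154259509481329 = -26097.71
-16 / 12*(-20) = 26.67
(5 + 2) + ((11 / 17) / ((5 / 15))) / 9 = 368 / 51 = 7.22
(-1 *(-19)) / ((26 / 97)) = 1843 / 26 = 70.88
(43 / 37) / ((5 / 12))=516 / 185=2.79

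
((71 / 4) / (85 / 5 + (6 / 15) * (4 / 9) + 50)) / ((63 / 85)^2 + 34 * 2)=0.00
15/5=3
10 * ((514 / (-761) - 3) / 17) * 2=-55940 / 12937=-4.32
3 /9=1 /3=0.33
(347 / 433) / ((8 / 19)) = 6593 / 3464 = 1.90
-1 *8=-8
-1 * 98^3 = -941192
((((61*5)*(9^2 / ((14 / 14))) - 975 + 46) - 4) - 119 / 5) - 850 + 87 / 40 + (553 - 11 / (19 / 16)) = 3563505 / 152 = 23444.11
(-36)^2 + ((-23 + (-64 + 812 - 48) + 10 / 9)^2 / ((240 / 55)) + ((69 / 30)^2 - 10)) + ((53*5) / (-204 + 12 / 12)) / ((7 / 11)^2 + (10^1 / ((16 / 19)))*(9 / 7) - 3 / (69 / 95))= 60098068723263571 / 563402012400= 106669.96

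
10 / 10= 1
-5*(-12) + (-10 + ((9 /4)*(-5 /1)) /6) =385 /8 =48.12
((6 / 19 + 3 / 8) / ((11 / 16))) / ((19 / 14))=2940 / 3971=0.74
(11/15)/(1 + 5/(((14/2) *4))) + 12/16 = 247/180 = 1.37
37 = 37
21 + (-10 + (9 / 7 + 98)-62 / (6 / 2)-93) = -3.38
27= 27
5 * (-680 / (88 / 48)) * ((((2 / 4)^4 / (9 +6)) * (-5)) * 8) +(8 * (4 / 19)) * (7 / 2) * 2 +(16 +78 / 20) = 712231 / 2090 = 340.78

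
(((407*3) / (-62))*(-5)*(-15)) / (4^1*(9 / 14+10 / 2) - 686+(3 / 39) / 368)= 1533331800 / 688723559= 2.23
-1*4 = -4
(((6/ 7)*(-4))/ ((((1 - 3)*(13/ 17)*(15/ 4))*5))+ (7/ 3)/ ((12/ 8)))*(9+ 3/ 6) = 325831/ 20475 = 15.91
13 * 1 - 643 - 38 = -668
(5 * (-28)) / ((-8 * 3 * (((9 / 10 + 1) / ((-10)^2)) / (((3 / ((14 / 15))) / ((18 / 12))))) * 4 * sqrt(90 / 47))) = 625 * sqrt(470) / 114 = 118.86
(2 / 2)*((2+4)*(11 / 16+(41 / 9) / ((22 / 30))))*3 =10929 / 88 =124.19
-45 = -45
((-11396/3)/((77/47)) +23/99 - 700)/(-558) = 298825/55242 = 5.41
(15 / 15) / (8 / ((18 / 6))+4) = 0.15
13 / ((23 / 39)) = 507 / 23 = 22.04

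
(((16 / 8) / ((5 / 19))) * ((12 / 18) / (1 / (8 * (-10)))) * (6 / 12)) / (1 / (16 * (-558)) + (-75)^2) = -1809408 / 50219999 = -0.04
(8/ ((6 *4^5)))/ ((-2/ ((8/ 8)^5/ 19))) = -1/ 29184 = -0.00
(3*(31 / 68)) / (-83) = -93 / 5644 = -0.02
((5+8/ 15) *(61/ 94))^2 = 25633969/ 1988100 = 12.89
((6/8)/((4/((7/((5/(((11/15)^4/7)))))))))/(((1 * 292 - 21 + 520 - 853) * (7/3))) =-0.00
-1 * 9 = -9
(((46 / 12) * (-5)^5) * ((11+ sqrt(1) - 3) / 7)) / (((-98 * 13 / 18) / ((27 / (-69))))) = -759375 / 8918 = -85.15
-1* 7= -7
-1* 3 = -3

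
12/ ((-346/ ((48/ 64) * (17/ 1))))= -153/ 346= -0.44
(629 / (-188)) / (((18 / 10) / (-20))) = 15725 / 423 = 37.17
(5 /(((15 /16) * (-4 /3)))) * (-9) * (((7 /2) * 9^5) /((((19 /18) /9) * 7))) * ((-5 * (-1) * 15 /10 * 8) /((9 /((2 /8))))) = 286978140 /19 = 15104112.63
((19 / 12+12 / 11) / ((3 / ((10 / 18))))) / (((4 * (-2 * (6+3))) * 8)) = -1765 / 2052864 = -0.00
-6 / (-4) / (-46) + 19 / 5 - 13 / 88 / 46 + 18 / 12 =106547 / 20240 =5.26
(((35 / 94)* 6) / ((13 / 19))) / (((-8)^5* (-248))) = 1995 / 4965269504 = 0.00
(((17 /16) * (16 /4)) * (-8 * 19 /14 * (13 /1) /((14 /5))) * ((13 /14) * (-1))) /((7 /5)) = 1364675 /9604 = 142.09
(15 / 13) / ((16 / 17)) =255 / 208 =1.23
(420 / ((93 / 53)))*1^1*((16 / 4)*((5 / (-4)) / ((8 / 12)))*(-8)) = 445200 / 31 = 14361.29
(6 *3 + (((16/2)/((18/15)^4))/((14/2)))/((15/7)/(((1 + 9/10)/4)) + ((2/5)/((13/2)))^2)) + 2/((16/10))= 7962205543/411014736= 19.37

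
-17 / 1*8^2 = -1088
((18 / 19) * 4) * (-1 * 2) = -144 / 19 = -7.58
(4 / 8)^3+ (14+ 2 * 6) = 209 / 8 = 26.12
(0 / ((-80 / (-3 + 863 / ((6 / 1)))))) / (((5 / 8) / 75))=0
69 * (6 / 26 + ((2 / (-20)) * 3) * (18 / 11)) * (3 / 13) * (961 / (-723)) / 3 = 4111158 / 2240095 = 1.84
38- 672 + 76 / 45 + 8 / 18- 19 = -9763 / 15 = -650.87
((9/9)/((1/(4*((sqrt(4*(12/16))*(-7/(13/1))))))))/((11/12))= -336*sqrt(3)/143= -4.07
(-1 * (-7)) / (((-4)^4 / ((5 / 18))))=35 / 4608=0.01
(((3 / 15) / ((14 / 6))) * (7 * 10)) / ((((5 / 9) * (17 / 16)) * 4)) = 216 / 85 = 2.54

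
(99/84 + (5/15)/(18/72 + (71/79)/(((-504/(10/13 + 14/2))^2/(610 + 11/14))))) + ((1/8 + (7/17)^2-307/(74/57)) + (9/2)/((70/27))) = -12567872879702106069/54081428284257080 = -232.39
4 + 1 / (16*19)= 1217 / 304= 4.00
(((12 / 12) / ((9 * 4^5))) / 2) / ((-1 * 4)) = -1 / 73728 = -0.00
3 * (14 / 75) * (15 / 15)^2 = 14 / 25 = 0.56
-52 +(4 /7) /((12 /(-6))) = -366 /7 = -52.29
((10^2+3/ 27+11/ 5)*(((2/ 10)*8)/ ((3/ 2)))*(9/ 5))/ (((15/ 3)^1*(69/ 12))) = 294656/ 43125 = 6.83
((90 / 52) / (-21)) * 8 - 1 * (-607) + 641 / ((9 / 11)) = 1138234 / 819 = 1389.79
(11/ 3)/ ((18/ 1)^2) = 11/ 972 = 0.01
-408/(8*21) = -17/7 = -2.43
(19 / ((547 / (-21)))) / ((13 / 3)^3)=-10773 / 1201759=-0.01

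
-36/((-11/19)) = 684/11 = 62.18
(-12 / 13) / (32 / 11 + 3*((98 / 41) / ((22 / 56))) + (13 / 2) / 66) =-64944 / 1495793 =-0.04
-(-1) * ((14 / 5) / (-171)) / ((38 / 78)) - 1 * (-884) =4786678 / 5415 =883.97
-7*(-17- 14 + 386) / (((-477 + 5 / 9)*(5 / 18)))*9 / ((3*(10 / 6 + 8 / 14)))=2536191 / 100768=25.17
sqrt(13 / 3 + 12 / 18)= sqrt(5)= 2.24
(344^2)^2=14003408896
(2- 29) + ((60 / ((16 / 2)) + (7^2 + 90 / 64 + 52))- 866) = -25059 / 32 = -783.09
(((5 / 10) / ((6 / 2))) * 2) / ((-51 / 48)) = -16 / 51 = -0.31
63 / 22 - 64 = -1345 / 22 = -61.14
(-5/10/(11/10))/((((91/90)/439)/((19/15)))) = -250230/1001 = -249.98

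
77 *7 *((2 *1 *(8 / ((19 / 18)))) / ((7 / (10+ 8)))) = 399168 / 19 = 21008.84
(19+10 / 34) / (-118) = -0.16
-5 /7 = -0.71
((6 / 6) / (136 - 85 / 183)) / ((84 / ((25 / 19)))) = 1525 / 13195196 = 0.00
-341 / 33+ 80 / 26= -283 / 39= -7.26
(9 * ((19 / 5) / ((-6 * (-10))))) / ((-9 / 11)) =-209 / 300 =-0.70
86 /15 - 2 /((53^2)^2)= 678581336 /118357215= 5.73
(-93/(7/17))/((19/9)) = -14229/133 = -106.98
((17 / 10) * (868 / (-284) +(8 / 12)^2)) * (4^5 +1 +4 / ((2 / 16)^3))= -87190229 / 6390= -13644.79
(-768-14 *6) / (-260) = 213 / 65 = 3.28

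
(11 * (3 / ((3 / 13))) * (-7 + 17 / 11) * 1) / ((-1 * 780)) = 1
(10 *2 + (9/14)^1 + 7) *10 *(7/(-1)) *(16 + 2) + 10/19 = -661760/19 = -34829.47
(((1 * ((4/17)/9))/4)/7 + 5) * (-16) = -85696/1071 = -80.01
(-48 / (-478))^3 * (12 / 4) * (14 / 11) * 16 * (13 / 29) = 120766464 / 4354962161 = 0.03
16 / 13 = 1.23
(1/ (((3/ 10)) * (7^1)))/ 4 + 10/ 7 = 65/ 42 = 1.55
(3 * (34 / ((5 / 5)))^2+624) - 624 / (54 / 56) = 31004 / 9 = 3444.89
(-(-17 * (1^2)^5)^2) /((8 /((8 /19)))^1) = -289 /19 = -15.21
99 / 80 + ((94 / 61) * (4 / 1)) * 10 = 306839 / 4880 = 62.88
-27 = -27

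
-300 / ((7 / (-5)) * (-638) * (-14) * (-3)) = -125 / 15631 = -0.01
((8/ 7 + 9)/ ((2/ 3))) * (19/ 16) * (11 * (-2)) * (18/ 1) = -400653/ 56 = -7154.52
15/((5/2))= 6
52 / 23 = 2.26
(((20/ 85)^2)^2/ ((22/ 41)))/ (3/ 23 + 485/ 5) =60352/ 1026222527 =0.00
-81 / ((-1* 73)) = 81 / 73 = 1.11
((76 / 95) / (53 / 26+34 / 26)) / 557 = 104 / 242295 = 0.00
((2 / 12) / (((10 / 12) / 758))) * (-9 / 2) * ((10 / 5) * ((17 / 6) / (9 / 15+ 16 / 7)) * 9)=-1217727 / 101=-12056.70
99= 99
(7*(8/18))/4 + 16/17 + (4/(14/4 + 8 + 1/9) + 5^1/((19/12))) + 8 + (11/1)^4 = 468598036/31977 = 14654.22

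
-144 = -144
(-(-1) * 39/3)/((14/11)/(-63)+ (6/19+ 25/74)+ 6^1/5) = 9047610/1276009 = 7.09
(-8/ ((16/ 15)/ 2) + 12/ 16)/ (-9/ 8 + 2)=-114/ 7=-16.29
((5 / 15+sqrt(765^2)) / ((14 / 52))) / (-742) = -4264 / 1113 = -3.83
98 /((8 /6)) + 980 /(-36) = 833 /18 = 46.28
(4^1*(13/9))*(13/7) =676/63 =10.73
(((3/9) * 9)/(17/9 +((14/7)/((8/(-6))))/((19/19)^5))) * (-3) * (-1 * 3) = 486/7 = 69.43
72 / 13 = 5.54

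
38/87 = 0.44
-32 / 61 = -0.52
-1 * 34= -34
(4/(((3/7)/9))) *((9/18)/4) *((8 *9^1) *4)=3024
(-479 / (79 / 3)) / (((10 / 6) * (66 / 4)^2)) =-1916 / 47795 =-0.04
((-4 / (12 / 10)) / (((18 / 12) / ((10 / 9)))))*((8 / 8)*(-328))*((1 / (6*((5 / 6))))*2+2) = 52480 / 27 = 1943.70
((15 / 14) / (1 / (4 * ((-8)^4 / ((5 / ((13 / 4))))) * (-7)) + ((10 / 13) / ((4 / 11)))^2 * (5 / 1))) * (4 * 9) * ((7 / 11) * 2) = 19382272 / 8833891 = 2.19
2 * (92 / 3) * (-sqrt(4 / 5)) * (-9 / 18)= 184 * sqrt(5) / 15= 27.43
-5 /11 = -0.45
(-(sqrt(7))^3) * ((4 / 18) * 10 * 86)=-3539.43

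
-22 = -22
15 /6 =5 /2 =2.50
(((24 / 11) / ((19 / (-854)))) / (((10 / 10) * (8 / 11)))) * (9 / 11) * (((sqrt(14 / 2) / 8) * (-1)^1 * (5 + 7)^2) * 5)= 2075220 * sqrt(7) / 209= 26270.41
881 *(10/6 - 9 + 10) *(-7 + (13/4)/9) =-421118/27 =-15596.96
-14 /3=-4.67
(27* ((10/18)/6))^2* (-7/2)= -175/8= -21.88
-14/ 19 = -0.74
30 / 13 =2.31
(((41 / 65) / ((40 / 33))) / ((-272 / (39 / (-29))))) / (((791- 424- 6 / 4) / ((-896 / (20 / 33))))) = -937629 / 90095750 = -0.01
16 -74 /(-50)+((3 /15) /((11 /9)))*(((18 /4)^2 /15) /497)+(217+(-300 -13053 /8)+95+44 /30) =-5250543611 /3280200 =-1600.68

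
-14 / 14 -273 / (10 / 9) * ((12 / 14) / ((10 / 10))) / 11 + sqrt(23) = -1108 / 55 + sqrt(23) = -15.35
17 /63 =0.27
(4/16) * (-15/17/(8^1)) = -15/544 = -0.03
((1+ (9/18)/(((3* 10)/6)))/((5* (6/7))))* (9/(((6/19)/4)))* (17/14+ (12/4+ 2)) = 18183/100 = 181.83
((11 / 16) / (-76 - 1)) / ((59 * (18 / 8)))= -0.00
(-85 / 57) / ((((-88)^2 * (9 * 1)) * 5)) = -17 / 3972672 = -0.00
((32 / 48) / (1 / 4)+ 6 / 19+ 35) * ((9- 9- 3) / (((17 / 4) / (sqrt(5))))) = -8660 * sqrt(5) / 323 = -59.95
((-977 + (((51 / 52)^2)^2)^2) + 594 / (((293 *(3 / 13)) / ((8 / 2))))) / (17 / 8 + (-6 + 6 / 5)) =73698019882120637735 / 209501993648709632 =351.78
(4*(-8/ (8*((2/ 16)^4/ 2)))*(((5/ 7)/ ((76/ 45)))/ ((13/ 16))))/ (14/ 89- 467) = 2624716800/ 71838221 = 36.54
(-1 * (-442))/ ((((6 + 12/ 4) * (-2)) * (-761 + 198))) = 221/ 5067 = 0.04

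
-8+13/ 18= -131/ 18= -7.28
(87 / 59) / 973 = 87 / 57407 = 0.00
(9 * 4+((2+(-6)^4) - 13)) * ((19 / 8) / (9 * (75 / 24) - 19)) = 25099 / 73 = 343.82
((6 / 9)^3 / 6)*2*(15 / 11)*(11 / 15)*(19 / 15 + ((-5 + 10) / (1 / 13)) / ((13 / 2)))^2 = 12.54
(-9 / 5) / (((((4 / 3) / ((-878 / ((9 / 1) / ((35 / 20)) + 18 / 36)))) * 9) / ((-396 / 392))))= -130383 / 5530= -23.58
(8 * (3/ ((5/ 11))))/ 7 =264/ 35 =7.54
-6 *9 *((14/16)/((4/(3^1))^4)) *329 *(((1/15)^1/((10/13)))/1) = -21825531/51200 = -426.28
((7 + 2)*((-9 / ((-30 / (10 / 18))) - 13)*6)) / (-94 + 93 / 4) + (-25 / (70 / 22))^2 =991903 / 13867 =71.53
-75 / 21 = -25 / 7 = -3.57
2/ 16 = 1/ 8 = 0.12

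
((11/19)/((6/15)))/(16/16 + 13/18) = 0.84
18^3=5832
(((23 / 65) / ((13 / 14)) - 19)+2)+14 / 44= -303031 / 18590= -16.30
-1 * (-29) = 29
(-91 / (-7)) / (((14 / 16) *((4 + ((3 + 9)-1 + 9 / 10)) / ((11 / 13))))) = 880 / 1113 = 0.79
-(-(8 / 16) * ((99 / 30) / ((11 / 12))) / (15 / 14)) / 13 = 42 / 325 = 0.13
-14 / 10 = -1.40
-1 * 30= -30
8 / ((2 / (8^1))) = 32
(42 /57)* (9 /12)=21 /38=0.55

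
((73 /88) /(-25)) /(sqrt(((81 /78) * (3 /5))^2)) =-949 /17820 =-0.05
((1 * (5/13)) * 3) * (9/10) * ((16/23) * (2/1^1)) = 432/299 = 1.44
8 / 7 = 1.14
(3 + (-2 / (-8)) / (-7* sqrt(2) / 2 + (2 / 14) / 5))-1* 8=-600265 / 120046-8575* sqrt(2) / 240092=-5.05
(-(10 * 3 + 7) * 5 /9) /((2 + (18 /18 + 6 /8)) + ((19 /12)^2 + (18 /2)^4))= -592 /189137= -0.00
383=383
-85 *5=-425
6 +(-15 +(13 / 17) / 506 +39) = 258073 / 8602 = 30.00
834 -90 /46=832.04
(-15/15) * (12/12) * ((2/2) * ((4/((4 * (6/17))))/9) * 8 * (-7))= 476/27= 17.63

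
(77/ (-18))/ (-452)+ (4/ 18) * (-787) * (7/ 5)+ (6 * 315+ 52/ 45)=7441369/ 4520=1646.32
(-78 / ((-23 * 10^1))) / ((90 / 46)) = 13 / 75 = 0.17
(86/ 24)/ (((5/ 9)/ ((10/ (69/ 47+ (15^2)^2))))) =2021/ 1586296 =0.00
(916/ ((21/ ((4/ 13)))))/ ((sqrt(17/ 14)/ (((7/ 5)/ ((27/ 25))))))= 18320 *sqrt(238)/ 17901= 15.79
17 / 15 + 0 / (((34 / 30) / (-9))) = 17 / 15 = 1.13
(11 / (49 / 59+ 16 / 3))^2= 3790809 / 1190281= 3.18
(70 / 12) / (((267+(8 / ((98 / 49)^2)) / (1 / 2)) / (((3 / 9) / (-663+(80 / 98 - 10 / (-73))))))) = -0.00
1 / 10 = 0.10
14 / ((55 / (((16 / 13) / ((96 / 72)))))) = 168 / 715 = 0.23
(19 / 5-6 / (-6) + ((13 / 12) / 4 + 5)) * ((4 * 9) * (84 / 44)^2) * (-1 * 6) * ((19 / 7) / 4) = -5379.82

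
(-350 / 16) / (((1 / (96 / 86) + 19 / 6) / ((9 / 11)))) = -630 / 143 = -4.41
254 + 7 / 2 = 515 / 2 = 257.50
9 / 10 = 0.90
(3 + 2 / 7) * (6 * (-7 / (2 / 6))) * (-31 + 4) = 11178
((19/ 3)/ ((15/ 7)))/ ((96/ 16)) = 133/ 270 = 0.49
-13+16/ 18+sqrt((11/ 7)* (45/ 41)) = -109/ 9+3* sqrt(15785)/ 287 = -10.80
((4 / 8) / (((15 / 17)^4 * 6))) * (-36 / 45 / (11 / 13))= -1085773 / 8353125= -0.13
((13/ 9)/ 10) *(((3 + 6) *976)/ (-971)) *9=-57096/ 4855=-11.76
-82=-82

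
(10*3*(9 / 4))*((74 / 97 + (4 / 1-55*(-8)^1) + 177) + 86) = 9268155 / 194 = 47773.99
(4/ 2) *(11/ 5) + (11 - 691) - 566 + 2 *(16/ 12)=-1238.93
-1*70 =-70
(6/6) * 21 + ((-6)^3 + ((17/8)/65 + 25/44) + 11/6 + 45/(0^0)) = -2532229/17160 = -147.57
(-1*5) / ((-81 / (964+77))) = 1735 / 27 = 64.26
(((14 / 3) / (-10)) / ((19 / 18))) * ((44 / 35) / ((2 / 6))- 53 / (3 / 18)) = 65988 / 475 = 138.92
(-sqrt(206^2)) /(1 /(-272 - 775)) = 215682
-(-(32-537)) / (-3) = 505 / 3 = 168.33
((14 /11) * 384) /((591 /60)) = 107520 /2167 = 49.62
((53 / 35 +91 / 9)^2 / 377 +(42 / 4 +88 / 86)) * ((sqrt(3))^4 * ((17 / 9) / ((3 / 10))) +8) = 3707770249223 / 4825609425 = 768.35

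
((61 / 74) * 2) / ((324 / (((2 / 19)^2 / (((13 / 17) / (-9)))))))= -1037 / 1562769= -0.00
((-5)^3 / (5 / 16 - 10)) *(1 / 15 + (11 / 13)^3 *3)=4967360 / 204321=24.31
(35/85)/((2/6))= 21/17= 1.24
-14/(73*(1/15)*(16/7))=-735/584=-1.26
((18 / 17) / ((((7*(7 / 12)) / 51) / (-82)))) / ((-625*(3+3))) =8856 / 30625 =0.29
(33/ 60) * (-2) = -11/ 10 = -1.10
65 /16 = 4.06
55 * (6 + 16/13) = 5170/13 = 397.69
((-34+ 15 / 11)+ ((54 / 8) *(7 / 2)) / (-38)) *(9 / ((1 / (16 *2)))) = -2001870 / 209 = -9578.33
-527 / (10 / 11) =-5797 / 10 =-579.70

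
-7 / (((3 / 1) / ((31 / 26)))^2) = -6727 / 6084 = -1.11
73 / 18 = 4.06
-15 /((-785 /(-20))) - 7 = -1159 /157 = -7.38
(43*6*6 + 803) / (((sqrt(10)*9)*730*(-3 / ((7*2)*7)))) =-115199*sqrt(10) / 98550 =-3.70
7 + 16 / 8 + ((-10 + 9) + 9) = 17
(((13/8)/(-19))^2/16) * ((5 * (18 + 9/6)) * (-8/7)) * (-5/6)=54925/1293824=0.04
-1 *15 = -15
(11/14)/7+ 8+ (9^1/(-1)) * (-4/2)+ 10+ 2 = 3735/98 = 38.11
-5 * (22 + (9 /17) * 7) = -2185 /17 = -128.53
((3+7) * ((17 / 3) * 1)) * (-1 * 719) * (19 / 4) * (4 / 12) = -64510.28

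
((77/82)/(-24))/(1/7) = -539/1968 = -0.27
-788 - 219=-1007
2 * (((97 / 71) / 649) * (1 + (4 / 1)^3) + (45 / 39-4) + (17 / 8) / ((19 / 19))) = -2800205 / 2396108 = -1.17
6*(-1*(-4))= 24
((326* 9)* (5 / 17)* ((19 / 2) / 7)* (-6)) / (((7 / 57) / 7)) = -47662830 / 119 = -400527.98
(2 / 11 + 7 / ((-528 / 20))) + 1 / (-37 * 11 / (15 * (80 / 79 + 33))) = -515813 / 385836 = -1.34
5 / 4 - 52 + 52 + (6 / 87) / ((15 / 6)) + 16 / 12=4543 / 1740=2.61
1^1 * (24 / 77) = 0.31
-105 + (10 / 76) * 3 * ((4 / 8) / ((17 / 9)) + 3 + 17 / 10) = -33282 / 323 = -103.04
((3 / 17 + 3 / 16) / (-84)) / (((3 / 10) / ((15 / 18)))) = -275 / 22848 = -0.01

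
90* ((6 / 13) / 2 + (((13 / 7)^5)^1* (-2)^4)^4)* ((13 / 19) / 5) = 291449177596746391233046434678 / 1516053059654628019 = 192242069458.40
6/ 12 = 1/ 2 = 0.50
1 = 1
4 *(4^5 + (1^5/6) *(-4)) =12280/3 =4093.33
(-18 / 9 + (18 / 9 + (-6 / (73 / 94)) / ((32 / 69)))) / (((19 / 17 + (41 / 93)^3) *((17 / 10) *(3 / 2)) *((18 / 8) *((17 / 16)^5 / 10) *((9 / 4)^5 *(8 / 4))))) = -43223572419706880 / 279743896517200281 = -0.15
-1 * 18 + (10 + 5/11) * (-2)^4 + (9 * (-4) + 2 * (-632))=-12658/11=-1150.73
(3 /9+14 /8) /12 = 25 /144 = 0.17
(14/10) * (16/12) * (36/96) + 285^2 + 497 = 817227/10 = 81722.70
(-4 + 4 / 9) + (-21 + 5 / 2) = -397 / 18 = -22.06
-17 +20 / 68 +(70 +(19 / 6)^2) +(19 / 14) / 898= 60901793 / 961758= 63.32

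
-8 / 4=-2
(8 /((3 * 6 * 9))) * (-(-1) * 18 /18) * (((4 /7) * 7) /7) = 16 /567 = 0.03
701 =701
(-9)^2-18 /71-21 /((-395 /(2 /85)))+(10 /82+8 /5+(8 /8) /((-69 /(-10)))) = 557139778208 /6743840925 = 82.61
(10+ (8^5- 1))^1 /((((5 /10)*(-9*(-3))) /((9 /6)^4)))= 98331 /8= 12291.38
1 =1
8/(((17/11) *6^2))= 22/153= 0.14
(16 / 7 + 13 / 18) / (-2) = -379 / 252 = -1.50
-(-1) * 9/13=9/13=0.69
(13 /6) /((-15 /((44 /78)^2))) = -242 /5265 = -0.05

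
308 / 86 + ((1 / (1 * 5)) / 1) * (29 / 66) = 52067 / 14190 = 3.67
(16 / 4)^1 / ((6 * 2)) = 1 / 3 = 0.33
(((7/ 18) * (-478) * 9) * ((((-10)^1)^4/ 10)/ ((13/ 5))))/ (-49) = 1195000/ 91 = 13131.87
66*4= 264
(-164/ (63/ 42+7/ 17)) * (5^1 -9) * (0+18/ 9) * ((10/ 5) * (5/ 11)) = 89216/ 143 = 623.89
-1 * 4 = -4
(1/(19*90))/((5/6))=0.00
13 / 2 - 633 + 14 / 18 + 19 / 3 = -11149 / 18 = -619.39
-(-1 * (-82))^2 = -6724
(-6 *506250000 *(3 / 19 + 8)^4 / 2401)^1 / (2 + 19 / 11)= -19285715882812500000 / 12828929561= -1503298914.47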